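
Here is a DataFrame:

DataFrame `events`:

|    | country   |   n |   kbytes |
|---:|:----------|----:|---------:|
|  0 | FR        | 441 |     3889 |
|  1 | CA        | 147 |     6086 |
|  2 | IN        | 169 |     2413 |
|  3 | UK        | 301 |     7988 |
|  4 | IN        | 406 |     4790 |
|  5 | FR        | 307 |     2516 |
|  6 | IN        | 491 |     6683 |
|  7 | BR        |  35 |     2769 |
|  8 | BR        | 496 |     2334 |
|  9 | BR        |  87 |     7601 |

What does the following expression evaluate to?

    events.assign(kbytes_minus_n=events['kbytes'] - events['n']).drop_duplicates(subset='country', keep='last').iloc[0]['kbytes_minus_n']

5939

add column kbytes_minus_n = events['kbytes'] - events['n']:
  country    n  kbytes  kbytes_minus_n
0      FR  441    3889            3448
1      CA  147    6086            5939
2      IN  169    2413            2244
3      UK  301    7988            7687
4      IN  406    4790            4384
5      FR  307    2516            2209
6      IN  491    6683            6192
7      BR   35    2769            2734
8      BR  496    2334            1838
9      BR   87    7601            7514
drop duplicate country (keep=last):
  country    n  kbytes  kbytes_minus_n
1      CA  147    6086            5939
3      UK  301    7988            7687
5      FR  307    2516            2209
6      IN  491    6683            6192
9      BR   87    7601            7514
So iloc[0]['kbytes_minus_n'] = 5939.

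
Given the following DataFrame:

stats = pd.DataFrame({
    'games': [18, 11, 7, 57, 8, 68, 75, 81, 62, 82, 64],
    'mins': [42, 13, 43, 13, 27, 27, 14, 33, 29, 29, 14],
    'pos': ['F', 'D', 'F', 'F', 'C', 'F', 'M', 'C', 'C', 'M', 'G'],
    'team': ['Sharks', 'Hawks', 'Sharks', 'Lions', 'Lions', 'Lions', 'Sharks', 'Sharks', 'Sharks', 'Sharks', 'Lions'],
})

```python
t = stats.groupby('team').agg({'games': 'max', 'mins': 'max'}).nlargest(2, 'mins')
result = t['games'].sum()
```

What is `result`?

group by team: max(games), max(mins):
        games  mins
team               
Hawks      11    13
Lions      68    27
Sharks     82    43
take 2 rows with largest mins:
        games  mins
team               
Sharks     82    43
Lions      68    27
sum of column 'games' → 150

150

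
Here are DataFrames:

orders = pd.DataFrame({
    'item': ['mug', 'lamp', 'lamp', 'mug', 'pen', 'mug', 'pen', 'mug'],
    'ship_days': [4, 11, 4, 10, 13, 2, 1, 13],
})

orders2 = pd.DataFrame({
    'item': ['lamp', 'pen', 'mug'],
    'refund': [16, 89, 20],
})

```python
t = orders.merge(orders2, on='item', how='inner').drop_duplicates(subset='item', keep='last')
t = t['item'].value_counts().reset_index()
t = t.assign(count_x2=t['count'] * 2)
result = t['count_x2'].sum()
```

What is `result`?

6

merge on 'item' (how='inner') → 8 rows:
   item  ship_days  refund
0   mug          4      20
1  lamp         11      16
2  lamp          4      16
3   mug         10      20
4   pen         13      89
5   mug          2      20
6   pen          1      89
7   mug         13      20
drop duplicate item (keep=last):
   item  ship_days  refund
2  lamp          4      16
6   pen          1      89
7   mug         13      20
value_counts of item:
item
lamp    1
pen     1
mug     1
Name: count, dtype: int64
reset_index():
   item  count
0  lamp      1
1   pen      1
2   mug      1
add column count_x2 = t['count'] * 2:
   item  count  count_x2
0  lamp      1         2
1   pen      1         2
2   mug      1         2
Hence 6.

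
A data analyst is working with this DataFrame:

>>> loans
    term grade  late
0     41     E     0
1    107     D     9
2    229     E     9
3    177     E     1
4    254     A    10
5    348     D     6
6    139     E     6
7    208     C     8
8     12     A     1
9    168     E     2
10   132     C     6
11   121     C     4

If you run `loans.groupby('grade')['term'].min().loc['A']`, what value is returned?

12

group by grade, min of term:
grade
A     12
C    121
D    107
E     41
Name: term, dtype: int64
The value at index 'A' is 12.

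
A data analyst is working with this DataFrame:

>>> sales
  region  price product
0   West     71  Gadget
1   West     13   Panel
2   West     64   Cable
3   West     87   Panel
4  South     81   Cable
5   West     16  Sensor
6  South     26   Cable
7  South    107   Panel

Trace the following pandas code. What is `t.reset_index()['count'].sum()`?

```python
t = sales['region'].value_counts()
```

8

value_counts of region:
region
West     5
South    3
Name: count, dtype: int64
reset_index():
  region  count
0   West      5
1  South      3
So sum() = 8.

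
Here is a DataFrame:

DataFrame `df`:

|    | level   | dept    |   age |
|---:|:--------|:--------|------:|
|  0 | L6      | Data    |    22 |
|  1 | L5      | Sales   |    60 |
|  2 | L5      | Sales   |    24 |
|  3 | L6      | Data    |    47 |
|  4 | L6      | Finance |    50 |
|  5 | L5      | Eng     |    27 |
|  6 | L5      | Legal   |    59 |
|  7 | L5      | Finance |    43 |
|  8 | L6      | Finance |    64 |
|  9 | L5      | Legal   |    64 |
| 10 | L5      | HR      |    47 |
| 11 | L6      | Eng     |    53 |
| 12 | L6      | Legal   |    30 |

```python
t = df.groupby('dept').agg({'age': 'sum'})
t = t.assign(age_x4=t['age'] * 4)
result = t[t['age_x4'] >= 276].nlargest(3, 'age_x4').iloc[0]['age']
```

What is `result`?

group by dept, sum of age:
         age
dept        
Data      69
Eng       80
Finance  157
HR        47
Legal    153
Sales     84
add column age_x4 = t['age'] * 4:
         age  age_x4
dept                
Data      69     276
Eng       80     320
Finance  157     628
HR        47     188
Legal    153     612
Sales     84     336
filter rows where age_x4 >= 276:
         age  age_x4
dept                
Data      69     276
Eng       80     320
Finance  157     628
Legal    153     612
Sales     84     336
take 3 rows with largest age_x4:
         age  age_x4
dept                
Finance  157     628
Legal    153     612
Sales     84     336
Then the value at position 0, column 'age': 157

157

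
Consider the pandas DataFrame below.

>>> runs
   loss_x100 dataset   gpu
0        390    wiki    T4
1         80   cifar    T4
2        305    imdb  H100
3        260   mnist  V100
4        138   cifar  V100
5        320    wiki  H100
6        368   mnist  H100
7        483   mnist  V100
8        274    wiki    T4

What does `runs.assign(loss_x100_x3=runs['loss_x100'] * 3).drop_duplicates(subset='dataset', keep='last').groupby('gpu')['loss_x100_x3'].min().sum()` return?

add column loss_x100_x3 = runs['loss_x100'] * 3:
   loss_x100 dataset   gpu  loss_x100_x3
0        390    wiki    T4          1170
1         80   cifar    T4           240
2        305    imdb  H100           915
3        260   mnist  V100           780
4        138   cifar  V100           414
5        320    wiki  H100           960
6        368   mnist  H100          1104
7        483   mnist  V100          1449
8        274    wiki    T4           822
drop duplicate dataset (keep=last):
   loss_x100 dataset   gpu  loss_x100_x3
2        305    imdb  H100           915
4        138   cifar  V100           414
7        483   mnist  V100          1449
8        274    wiki    T4           822
group by gpu, min of loss_x100_x3:
gpu
H100    915
T4      822
V100    414
Name: loss_x100_x3, dtype: int64
Finally, sum of the resulting series = 2151.

2151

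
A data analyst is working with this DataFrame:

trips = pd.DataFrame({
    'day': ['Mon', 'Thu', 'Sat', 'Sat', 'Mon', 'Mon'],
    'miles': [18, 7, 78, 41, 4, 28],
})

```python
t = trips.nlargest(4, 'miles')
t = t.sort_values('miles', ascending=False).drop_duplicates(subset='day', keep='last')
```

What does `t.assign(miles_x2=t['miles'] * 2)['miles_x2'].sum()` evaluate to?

118

take 4 rows with largest miles:
   day  miles
2  Sat     78
3  Sat     41
5  Mon     28
0  Mon     18
sort by miles descending:
   day  miles
2  Sat     78
3  Sat     41
5  Mon     28
0  Mon     18
drop duplicate day (keep=last):
   day  miles
3  Sat     41
0  Mon     18
add column miles_x2 = t['miles'] * 2:
   day  miles  miles_x2
3  Sat     41        82
0  Mon     18        36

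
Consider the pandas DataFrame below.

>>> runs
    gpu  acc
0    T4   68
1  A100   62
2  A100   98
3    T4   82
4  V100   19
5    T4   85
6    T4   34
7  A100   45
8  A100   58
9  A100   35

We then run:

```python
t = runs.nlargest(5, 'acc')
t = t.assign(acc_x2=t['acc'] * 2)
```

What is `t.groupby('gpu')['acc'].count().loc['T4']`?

3

take 5 rows with largest acc:
    gpu  acc
2  A100   98
5    T4   85
3    T4   82
0    T4   68
1  A100   62
add column acc_x2 = t['acc'] * 2:
    gpu  acc  acc_x2
2  A100   98     196
5    T4   85     170
3    T4   82     164
0    T4   68     136
1  A100   62     124
group by gpu, count of acc:
gpu
A100    2
T4      3
Name: acc, dtype: int64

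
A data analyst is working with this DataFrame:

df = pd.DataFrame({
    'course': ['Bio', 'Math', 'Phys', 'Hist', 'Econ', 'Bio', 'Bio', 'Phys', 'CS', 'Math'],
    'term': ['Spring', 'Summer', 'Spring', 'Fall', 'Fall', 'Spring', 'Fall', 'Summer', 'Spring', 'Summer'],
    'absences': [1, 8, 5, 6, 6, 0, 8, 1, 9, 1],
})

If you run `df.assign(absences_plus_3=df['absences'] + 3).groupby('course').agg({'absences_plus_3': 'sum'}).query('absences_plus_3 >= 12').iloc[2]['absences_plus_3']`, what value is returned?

add column absences_plus_3 = df['absences'] + 3:
  course    term  absences  absences_plus_3
0    Bio  Spring         1                4
1   Math  Summer         8               11
2   Phys  Spring         5                8
3   Hist    Fall         6                9
4   Econ    Fall         6                9
5    Bio  Spring         0                3
6    Bio    Fall         8               11
7   Phys  Summer         1                4
8     CS  Spring         9               12
9   Math  Summer         1                4
group by course, sum of absences_plus_3:
        absences_plus_3
course                 
Bio                  18
CS                   12
Econ                  9
Hist                  9
Math                 15
Phys                 12
filter rows where absences_plus_3 >= 12:
        absences_plus_3
course                 
Bio                  18
CS                   12
Math                 15
Phys                 12

15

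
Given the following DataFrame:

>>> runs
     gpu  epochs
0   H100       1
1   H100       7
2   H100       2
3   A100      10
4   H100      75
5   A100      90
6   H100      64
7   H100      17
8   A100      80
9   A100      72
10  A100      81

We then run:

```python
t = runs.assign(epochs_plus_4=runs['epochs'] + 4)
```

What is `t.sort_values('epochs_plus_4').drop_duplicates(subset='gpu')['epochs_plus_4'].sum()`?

add column epochs_plus_4 = runs['epochs'] + 4:
     gpu  epochs  epochs_plus_4
0   H100       1              5
1   H100       7             11
2   H100       2              6
3   A100      10             14
4   H100      75             79
5   A100      90             94
6   H100      64             68
7   H100      17             21
8   A100      80             84
9   A100      72             76
10  A100      81             85
sort by epochs_plus_4:
     gpu  epochs  epochs_plus_4
0   H100       1              5
2   H100       2              6
1   H100       7             11
3   A100      10             14
7   H100      17             21
6   H100      64             68
9   A100      72             76
4   H100      75             79
8   A100      80             84
10  A100      81             85
5   A100      90             94
drop duplicate gpu (keep=first):
    gpu  epochs  epochs_plus_4
0  H100       1              5
3  A100      10             14
Finally, sum of column 'epochs_plus_4' = 19.

19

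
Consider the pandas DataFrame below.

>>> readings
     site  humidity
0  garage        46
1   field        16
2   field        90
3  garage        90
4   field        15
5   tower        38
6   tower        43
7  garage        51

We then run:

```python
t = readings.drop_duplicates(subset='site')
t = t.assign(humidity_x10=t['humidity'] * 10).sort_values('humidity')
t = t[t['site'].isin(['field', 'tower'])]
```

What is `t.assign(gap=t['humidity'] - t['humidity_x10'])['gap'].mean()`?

drop duplicate site (keep=first):
     site  humidity
0  garage        46
1   field        16
5   tower        38
add column humidity_x10 = t['humidity'] * 10:
     site  humidity  humidity_x10
0  garage        46           460
1   field        16           160
5   tower        38           380
sort by humidity:
     site  humidity  humidity_x10
1   field        16           160
5   tower        38           380
0  garage        46           460
filter rows where site in ['field', 'tower']:
    site  humidity  humidity_x10
1  field        16           160
5  tower        38           380
add column gap = t['humidity'] - t['humidity_x10']:
    site  humidity  humidity_x10  gap
1  field        16           160 -144
5  tower        38           380 -342
Finally, mean of column 'gap' = -243.0.

-243.0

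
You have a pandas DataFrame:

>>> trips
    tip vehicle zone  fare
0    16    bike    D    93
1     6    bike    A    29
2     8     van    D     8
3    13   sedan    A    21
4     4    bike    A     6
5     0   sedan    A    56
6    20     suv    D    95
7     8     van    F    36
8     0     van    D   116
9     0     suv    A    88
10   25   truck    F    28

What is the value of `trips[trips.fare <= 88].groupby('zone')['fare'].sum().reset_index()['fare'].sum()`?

272

filter rows where fare <= 88:
    tip vehicle zone  fare
1     6    bike    A    29
2     8     van    D     8
3    13   sedan    A    21
4     4    bike    A     6
5     0   sedan    A    56
7     8     van    F    36
9     0     suv    A    88
10   25   truck    F    28
group by zone, sum of fare:
zone
A    200
D      8
F     64
Name: fare, dtype: int64
reset_index():
  zone  fare
0    A   200
1    D     8
2    F    64
Then the sum of column 'fare': 272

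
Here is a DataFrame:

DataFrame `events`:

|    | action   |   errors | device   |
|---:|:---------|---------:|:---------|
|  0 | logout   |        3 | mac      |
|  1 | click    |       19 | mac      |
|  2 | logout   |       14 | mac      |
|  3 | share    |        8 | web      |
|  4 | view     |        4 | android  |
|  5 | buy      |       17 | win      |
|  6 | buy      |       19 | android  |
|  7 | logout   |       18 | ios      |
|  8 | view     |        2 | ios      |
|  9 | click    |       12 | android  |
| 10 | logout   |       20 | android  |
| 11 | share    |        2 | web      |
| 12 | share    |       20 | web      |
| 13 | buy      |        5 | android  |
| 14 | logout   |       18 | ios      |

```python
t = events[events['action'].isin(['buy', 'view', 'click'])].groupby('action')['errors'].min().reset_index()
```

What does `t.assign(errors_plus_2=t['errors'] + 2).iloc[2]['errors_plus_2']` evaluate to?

filter rows where action in ['buy', 'view', 'click']:
   action  errors   device
1   click      19      mac
4    view       4  android
5     buy      17      win
6     buy      19  android
8    view       2      ios
9   click      12  android
13    buy       5  android
group by action, min of errors:
action
buy       5
click    12
view      2
Name: errors, dtype: int64
reset_index():
  action  errors
0    buy       5
1  click      12
2   view       2
add column errors_plus_2 = t['errors'] + 2:
  action  errors  errors_plus_2
0    buy       5              7
1  click      12             14
2   view       2              4

4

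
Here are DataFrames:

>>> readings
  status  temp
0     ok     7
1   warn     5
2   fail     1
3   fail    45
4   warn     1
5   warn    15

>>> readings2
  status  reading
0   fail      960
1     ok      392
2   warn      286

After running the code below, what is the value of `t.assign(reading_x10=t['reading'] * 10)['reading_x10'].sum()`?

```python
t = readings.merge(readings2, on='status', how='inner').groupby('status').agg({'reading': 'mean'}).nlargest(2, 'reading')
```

13520.0

merge on 'status' (how='inner') → 6 rows:
  status  temp  reading
0     ok     7      392
1   warn     5      286
2   fail     1      960
3   fail    45      960
4   warn     1      286
5   warn    15      286
group by status, mean of reading:
        reading
status         
fail      960.0
ok        392.0
warn      286.0
take 2 rows with largest reading:
        reading
status         
fail      960.0
ok        392.0
add column reading_x10 = t['reading'] * 10:
        reading  reading_x10
status                      
fail      960.0       9600.0
ok        392.0       3920.0
The sum of column 'reading_x10' is 13520.0.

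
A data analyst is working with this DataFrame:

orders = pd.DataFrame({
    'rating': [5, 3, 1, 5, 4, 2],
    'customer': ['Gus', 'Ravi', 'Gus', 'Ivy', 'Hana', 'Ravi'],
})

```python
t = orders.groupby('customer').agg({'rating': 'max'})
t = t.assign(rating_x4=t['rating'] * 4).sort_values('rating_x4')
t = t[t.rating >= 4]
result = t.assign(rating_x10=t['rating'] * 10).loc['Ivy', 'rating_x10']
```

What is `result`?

50

group by customer, max of rating:
          rating
customer        
Gus            5
Hana           4
Ivy            5
Ravi           3
add column rating_x4 = t['rating'] * 4:
          rating  rating_x4
customer                   
Gus            5         20
Hana           4         16
Ivy            5         20
Ravi           3         12
sort by rating_x4:
          rating  rating_x4
customer                   
Ravi           3         12
Hana           4         16
Gus            5         20
Ivy            5         20
filter rows where rating >= 4:
          rating  rating_x4
customer                   
Hana           4         16
Gus            5         20
Ivy            5         20
add column rating_x10 = t['rating'] * 10:
          rating  rating_x4  rating_x10
customer                               
Hana           4         16          40
Gus            5         20          50
Ivy            5         20          50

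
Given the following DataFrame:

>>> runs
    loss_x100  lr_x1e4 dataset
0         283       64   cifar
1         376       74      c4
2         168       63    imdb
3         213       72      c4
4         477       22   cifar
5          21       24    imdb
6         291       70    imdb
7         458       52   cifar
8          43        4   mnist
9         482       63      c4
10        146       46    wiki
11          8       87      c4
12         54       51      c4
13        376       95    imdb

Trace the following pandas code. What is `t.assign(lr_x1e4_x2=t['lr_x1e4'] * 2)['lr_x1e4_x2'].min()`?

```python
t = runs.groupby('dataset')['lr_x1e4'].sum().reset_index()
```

group by dataset, sum of lr_x1e4:
dataset
c4       347
cifar    138
imdb     252
mnist      4
wiki      46
Name: lr_x1e4, dtype: int64
reset_index():
  dataset  lr_x1e4
0      c4      347
1   cifar      138
2    imdb      252
3   mnist        4
4    wiki       46
add column lr_x1e4_x2 = t['lr_x1e4'] * 2:
  dataset  lr_x1e4  lr_x1e4_x2
0      c4      347         694
1   cifar      138         276
2    imdb      252         504
3   mnist        4           8
4    wiki       46          92
Taking the min of column 'lr_x1e4_x2' gives 8.

8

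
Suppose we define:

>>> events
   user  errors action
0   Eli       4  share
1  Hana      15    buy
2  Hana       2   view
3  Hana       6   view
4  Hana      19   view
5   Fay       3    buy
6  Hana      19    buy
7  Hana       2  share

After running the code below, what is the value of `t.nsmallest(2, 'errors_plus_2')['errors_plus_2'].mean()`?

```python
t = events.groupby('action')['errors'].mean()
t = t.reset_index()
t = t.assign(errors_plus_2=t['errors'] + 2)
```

8.0

group by action, mean of errors:
action
buy      12.333333
share     3.000000
view      9.000000
Name: errors, dtype: float64
reset_index():
  action     errors
0    buy  12.333333
1  share   3.000000
2   view   9.000000
add column errors_plus_2 = t['errors'] + 2:
  action     errors  errors_plus_2
0    buy  12.333333      14.333333
1  share   3.000000       5.000000
2   view   9.000000      11.000000
take 2 rows with smallest errors_plus_2:
  action  errors  errors_plus_2
1  share     3.0            5.0
2   view     9.0           11.0
The mean of column 'errors_plus_2' is 8.0.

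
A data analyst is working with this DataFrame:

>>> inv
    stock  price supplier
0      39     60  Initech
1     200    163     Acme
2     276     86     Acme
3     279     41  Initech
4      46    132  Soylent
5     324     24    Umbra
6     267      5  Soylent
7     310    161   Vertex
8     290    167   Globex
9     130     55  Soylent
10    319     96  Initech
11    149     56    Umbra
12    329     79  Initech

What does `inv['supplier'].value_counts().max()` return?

4

value_counts of supplier:
supplier
Initech    4
Soylent    3
Acme       2
Umbra      2
Vertex     1
Globex     1
Name: count, dtype: int64
Then the max of the resulting series: 4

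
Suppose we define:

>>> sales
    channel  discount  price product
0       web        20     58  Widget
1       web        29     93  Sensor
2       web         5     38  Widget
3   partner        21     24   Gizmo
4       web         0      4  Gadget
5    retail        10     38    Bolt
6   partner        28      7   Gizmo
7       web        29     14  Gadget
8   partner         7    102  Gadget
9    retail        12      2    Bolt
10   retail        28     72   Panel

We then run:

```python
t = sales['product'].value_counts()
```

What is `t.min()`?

value_counts of product:
product
Gadget    3
Widget    2
Gizmo     2
Bolt      2
Sensor    1
Panel     1
Name: count, dtype: int64
min of the resulting series → 1

1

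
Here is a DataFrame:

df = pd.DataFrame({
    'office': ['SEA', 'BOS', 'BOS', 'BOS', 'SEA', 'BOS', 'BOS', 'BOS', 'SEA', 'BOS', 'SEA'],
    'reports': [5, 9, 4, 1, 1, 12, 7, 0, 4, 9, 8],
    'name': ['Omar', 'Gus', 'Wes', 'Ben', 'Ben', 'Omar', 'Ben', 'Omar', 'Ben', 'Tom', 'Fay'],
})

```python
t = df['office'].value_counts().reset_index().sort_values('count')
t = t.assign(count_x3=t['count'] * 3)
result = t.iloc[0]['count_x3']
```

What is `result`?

value_counts of office:
office
BOS    7
SEA    4
Name: count, dtype: int64
reset_index():
  office  count
0    BOS      7
1    SEA      4
sort by count:
  office  count
1    SEA      4
0    BOS      7
add column count_x3 = t['count'] * 3:
  office  count  count_x3
1    SEA      4        12
0    BOS      7        21
The value at position 0, column 'count_x3' is 12.

12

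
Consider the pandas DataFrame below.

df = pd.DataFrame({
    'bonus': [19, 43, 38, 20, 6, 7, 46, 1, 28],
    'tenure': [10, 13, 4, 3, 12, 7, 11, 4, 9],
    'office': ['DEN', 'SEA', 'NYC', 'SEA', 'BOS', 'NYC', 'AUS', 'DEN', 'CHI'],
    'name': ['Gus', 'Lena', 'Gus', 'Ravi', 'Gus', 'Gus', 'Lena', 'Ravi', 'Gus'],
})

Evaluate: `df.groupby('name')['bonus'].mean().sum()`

74.6

group by name, mean of bonus:
name
Gus     19.6
Lena    44.5
Ravi    10.5
Name: bonus, dtype: float64
Then the sum of the resulting series: 74.6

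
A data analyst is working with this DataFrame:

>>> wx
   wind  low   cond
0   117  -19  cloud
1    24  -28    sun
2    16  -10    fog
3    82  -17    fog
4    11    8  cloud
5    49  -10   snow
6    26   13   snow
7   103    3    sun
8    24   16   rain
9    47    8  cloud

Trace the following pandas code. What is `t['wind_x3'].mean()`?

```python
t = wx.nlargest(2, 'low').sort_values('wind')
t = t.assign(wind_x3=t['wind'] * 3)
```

75.0

take 2 rows with largest low:
   wind  low  cond
8    24   16  rain
6    26   13  snow
sort by wind:
   wind  low  cond
8    24   16  rain
6    26   13  snow
add column wind_x3 = t['wind'] * 3:
   wind  low  cond  wind_x3
8    24   16  rain       72
6    26   13  snow       78
Then the mean of column 'wind_x3': 75.0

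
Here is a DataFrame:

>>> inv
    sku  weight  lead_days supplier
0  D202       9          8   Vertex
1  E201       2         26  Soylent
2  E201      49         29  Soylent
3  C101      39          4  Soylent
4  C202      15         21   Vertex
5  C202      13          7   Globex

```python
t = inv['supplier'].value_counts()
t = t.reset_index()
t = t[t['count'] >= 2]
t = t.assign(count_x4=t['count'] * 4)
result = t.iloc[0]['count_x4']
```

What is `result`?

12

value_counts of supplier:
supplier
Soylent    3
Vertex     2
Globex     1
Name: count, dtype: int64
reset_index():
  supplier  count
0  Soylent      3
1   Vertex      2
2   Globex      1
filter rows where count >= 2:
  supplier  count
0  Soylent      3
1   Vertex      2
add column count_x4 = t['count'] * 4:
  supplier  count  count_x4
0  Soylent      3        12
1   Vertex      2         8
Hence 12.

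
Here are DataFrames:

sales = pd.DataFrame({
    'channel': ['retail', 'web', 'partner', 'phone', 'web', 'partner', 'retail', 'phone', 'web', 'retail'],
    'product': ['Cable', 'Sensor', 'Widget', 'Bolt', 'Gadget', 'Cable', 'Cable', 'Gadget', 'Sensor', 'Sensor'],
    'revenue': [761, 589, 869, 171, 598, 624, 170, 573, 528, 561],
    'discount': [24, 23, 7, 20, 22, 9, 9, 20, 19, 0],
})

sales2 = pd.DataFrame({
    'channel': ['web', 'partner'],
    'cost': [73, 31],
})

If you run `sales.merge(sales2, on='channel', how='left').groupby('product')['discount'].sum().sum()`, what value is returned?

merge on 'channel' (how='left') → 10 rows:
   channel product  revenue  discount  cost
0   retail   Cable      761        24   NaN
1      web  Sensor      589        23  73.0
2  partner  Widget      869         7  31.0
3    phone    Bolt      171        20   NaN
4      web  Gadget      598        22  73.0
5  partner   Cable      624         9  31.0
6   retail   Cable      170         9   NaN
7    phone  Gadget      573        20   NaN
8      web  Sensor      528        19  73.0
9   retail  Sensor      561         0   NaN
group by product, sum of discount:
product
Bolt      20
Cable     42
Gadget    42
Sensor    42
Widget     7
Name: discount, dtype: int64
Finally, sum of the resulting series = 153.

153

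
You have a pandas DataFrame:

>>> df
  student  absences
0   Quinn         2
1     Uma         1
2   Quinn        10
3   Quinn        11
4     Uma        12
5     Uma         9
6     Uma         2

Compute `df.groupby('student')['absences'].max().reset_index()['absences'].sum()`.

23

group by student, max of absences:
student
Quinn    11
Uma      12
Name: absences, dtype: int64
reset_index():
  student  absences
0   Quinn        11
1     Uma        12
Finally, sum of column 'absences' = 23.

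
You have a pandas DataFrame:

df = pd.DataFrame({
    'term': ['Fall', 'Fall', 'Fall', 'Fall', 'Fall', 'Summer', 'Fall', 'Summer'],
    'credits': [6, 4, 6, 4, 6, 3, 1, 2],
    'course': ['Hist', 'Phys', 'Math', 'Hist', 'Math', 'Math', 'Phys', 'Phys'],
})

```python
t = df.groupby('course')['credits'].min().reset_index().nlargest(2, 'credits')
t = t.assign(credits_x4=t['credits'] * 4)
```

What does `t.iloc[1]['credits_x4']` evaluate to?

12

group by course, min of credits:
course
Hist    4
Math    3
Phys    1
Name: credits, dtype: int64
reset_index():
  course  credits
0   Hist        4
1   Math        3
2   Phys        1
take 2 rows with largest credits:
  course  credits
0   Hist        4
1   Math        3
add column credits_x4 = t['credits'] * 4:
  course  credits  credits_x4
0   Hist        4          16
1   Math        3          12
The value at position 1, column 'credits_x4' is 12.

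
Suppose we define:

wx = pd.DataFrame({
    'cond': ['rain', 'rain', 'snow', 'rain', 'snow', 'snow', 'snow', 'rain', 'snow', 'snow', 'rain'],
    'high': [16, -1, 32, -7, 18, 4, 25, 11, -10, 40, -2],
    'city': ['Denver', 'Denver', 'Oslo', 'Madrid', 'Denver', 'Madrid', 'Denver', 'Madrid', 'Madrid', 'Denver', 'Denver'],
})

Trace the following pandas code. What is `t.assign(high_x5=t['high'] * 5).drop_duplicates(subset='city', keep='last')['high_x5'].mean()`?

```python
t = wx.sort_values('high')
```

sort by high:
    cond  high    city
8   snow   -10  Madrid
3   rain    -7  Madrid
10  rain    -2  Denver
1   rain    -1  Denver
5   snow     4  Madrid
7   rain    11  Madrid
0   rain    16  Denver
4   snow    18  Denver
6   snow    25  Denver
2   snow    32    Oslo
9   snow    40  Denver
add column high_x5 = t['high'] * 5:
    cond  high    city  high_x5
8   snow   -10  Madrid      -50
3   rain    -7  Madrid      -35
10  rain    -2  Denver      -10
1   rain    -1  Denver       -5
5   snow     4  Madrid       20
7   rain    11  Madrid       55
0   rain    16  Denver       80
4   snow    18  Denver       90
6   snow    25  Denver      125
2   snow    32    Oslo      160
9   snow    40  Denver      200
drop duplicate city (keep=last):
   cond  high    city  high_x5
7  rain    11  Madrid       55
2  snow    32    Oslo      160
9  snow    40  Denver      200

138.333333333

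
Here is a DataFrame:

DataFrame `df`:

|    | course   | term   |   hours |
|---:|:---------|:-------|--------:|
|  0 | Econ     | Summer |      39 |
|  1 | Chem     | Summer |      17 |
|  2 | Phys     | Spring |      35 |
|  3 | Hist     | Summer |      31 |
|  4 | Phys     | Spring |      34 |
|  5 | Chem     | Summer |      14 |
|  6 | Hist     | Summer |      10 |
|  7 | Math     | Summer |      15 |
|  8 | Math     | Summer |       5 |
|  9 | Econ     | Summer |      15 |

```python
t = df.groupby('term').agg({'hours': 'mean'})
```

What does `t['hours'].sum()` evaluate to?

52.75

group by term, mean of hours:
        hours
term         
Spring  34.50
Summer  18.25
Reading off the sum of column 'hours', we get 52.75.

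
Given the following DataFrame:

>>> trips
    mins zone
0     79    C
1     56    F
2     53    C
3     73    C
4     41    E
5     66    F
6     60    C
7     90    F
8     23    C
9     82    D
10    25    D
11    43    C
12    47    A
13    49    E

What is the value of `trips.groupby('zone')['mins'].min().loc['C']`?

group by zone, min of mins:
zone
A    47
C    23
D    25
E    41
F    56
Name: mins, dtype: int64

23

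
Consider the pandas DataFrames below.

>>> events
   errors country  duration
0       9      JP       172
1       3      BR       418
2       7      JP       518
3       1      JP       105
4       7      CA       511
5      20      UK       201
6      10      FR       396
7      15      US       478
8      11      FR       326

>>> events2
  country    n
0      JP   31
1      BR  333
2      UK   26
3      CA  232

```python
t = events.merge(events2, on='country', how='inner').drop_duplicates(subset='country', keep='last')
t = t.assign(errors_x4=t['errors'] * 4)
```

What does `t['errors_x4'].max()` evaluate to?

80

merge on 'country' (how='inner') → 6 rows:
   errors country  duration    n
0       9      JP       172   31
1       3      BR       418  333
2       7      JP       518   31
3       1      JP       105   31
4       7      CA       511  232
5      20      UK       201   26
drop duplicate country (keep=last):
   errors country  duration    n
1       3      BR       418  333
3       1      JP       105   31
4       7      CA       511  232
5      20      UK       201   26
add column errors_x4 = t['errors'] * 4:
   errors country  duration    n  errors_x4
1       3      BR       418  333         12
3       1      JP       105   31          4
4       7      CA       511  232         28
5      20      UK       201   26         80
So max() = 80.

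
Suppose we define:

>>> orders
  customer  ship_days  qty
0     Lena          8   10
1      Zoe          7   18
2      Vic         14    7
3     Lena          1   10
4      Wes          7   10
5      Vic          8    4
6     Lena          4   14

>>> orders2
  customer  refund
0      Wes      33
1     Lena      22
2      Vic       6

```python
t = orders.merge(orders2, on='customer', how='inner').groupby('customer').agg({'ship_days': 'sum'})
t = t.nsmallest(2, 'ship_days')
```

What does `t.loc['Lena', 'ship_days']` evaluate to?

13

merge on 'customer' (how='inner') → 6 rows:
  customer  ship_days  qty  refund
0     Lena          8   10      22
1      Vic         14    7       6
2     Lena          1   10      22
3      Wes          7   10      33
4      Vic          8    4       6
5     Lena          4   14      22
group by customer, sum of ship_days:
          ship_days
customer           
Lena             13
Vic              22
Wes               7
take 2 rows with smallest ship_days:
          ship_days
customer           
Wes               7
Lena             13
The value at row 'Lena', column 'ship_days' is 13.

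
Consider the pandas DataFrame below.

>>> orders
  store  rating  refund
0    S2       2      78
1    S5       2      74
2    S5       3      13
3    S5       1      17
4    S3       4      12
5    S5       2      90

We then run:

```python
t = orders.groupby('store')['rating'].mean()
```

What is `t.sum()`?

group by store, mean of rating:
store
S2    2.0
S3    4.0
S5    2.0
Name: rating, dtype: float64
sum of the resulting series → 8.0

8.0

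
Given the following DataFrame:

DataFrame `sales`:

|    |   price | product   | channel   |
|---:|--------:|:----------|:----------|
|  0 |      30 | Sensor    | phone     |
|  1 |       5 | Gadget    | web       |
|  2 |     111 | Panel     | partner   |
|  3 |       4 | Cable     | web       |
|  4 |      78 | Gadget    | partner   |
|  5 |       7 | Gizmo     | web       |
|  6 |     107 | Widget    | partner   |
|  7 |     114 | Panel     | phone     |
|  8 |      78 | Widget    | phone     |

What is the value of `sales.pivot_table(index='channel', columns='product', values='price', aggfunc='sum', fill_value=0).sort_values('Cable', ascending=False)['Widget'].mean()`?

pivot: rows=channel, cols=product, sum(price):
product  Cable  Gadget  Gizmo  Panel  Sensor  Widget
channel                                             
partner      0      78      0    111       0     107
phone        0       0      0    114      30      78
web          4       5      7      0       0       0
sort by Cable descending:
product  Cable  Gadget  Gizmo  Panel  Sensor  Widget
channel                                             
web          4       5      7      0       0       0
partner      0      78      0    111       0     107
phone        0       0      0    114      30      78
Reading off the mean of column 'Widget', we get 61.6666666667.

61.6666666667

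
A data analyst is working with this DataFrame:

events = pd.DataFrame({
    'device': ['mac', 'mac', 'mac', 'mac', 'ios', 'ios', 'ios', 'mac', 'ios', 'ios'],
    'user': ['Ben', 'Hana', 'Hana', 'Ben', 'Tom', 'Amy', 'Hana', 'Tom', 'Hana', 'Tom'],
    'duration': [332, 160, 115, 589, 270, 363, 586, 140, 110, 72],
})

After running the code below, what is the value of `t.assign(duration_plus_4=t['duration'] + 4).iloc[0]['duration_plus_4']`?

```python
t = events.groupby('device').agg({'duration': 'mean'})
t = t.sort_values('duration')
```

group by device, mean of duration:
        duration
device          
ios        280.2
mac        267.2
sort by duration:
        duration
device          
mac        267.2
ios        280.2
add column duration_plus_4 = t['duration'] + 4:
        duration  duration_plus_4
device                           
mac        267.2            271.2
ios        280.2            284.2
Then the value at position 0, column 'duration_plus_4': 271.2

271.2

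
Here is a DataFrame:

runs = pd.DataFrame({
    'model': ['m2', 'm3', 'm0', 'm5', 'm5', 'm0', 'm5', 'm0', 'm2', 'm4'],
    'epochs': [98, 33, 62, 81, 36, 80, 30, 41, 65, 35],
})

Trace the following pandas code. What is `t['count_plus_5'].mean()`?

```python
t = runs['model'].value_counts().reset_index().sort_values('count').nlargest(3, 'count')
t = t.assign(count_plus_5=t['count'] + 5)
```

7.66666666667

value_counts of model:
model
m0    3
m5    3
m2    2
m3    1
m4    1
Name: count, dtype: int64
reset_index():
  model  count
0    m0      3
1    m5      3
2    m2      2
3    m3      1
4    m4      1
sort by count:
  model  count
3    m3      1
4    m4      1
2    m2      2
0    m0      3
1    m5      3
take 3 rows with largest count:
  model  count
0    m0      3
1    m5      3
2    m2      2
add column count_plus_5 = t['count'] + 5:
  model  count  count_plus_5
0    m0      3             8
1    m5      3             8
2    m2      2             7
mean of column 'count_plus_5' → 7.66666666667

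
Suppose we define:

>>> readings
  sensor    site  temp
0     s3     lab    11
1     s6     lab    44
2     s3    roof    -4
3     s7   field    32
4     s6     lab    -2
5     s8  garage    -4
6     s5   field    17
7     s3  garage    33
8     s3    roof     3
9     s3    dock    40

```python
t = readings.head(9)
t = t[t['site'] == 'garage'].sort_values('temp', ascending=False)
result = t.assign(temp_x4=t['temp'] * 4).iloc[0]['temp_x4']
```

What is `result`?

132

take first 9 rows:
  sensor    site  temp
0     s3     lab    11
1     s6     lab    44
2     s3    roof    -4
3     s7   field    32
4     s6     lab    -2
5     s8  garage    -4
6     s5   field    17
7     s3  garage    33
8     s3    roof     3
filter rows where site == 'garage':
  sensor    site  temp
5     s8  garage    -4
7     s3  garage    33
sort by temp descending:
  sensor    site  temp
7     s3  garage    33
5     s8  garage    -4
add column temp_x4 = t['temp'] * 4:
  sensor    site  temp  temp_x4
7     s3  garage    33      132
5     s8  garage    -4      -16
value at position 0, column 'temp_x4' → 132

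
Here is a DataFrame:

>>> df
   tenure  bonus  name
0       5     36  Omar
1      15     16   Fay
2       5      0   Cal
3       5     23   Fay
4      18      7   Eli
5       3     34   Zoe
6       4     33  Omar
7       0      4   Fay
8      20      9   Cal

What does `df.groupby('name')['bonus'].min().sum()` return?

group by name, min of bonus:
name
Cal      0
Eli      7
Fay      4
Omar    33
Zoe     34
Name: bonus, dtype: int64
So sum() = 78.

78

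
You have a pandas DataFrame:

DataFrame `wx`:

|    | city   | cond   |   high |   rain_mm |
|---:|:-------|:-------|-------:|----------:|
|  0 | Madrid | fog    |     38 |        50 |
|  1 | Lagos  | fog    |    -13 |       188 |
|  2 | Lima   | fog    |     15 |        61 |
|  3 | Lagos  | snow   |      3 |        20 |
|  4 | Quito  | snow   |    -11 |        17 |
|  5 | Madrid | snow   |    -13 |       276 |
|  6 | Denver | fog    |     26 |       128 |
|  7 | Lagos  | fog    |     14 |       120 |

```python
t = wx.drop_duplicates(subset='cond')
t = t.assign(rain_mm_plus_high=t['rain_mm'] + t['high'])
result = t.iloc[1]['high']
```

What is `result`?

3

drop duplicate cond (keep=first):
     city  cond  high  rain_mm
0  Madrid   fog    38       50
3   Lagos  snow     3       20
add column rain_mm_plus_high = t['rain_mm'] + t['high']:
     city  cond  high  rain_mm  rain_mm_plus_high
0  Madrid   fog    38       50                 88
3   Lagos  snow     3       20                 23
Hence 3.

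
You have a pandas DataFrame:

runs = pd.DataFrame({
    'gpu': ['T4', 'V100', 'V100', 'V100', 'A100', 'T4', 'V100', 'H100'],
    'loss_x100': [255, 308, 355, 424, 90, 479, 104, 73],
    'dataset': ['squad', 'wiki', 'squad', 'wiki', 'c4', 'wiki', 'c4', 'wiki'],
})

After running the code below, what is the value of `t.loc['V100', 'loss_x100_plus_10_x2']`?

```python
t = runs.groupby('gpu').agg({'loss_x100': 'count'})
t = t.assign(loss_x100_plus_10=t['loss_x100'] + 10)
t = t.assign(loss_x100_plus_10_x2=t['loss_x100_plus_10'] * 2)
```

28

group by gpu, count of loss_x100:
      loss_x100
gpu            
A100          1
H100          1
T4            2
V100          4
add column loss_x100_plus_10 = t['loss_x100'] + 10:
      loss_x100  loss_x100_plus_10
gpu                               
A100          1                 11
H100          1                 11
T4            2                 12
V100          4                 14
add column loss_x100_plus_10_x2 = t['loss_x100_plus_10'] * 2:
      loss_x100  loss_x100_plus_10  loss_x100_plus_10_x2
gpu                                                     
A100          1                 11                    22
H100          1                 11                    22
T4            2                 12                    24
V100          4                 14                    28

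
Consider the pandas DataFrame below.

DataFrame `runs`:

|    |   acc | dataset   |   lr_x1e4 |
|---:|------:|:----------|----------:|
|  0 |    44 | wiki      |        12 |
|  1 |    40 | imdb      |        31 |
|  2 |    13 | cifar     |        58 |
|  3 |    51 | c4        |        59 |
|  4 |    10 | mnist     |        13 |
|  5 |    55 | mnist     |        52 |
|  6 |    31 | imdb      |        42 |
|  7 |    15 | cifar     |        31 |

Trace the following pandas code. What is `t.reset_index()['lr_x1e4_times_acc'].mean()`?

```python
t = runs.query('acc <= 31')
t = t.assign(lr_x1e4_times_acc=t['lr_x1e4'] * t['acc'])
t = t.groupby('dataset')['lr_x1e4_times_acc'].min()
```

632.333333333

filter rows where acc <= 31:
   acc dataset  lr_x1e4
2   13   cifar       58
4   10   mnist       13
6   31    imdb       42
7   15   cifar       31
add column lr_x1e4_times_acc = t['lr_x1e4'] * t['acc']:
   acc dataset  lr_x1e4  lr_x1e4_times_acc
2   13   cifar       58                754
4   10   mnist       13                130
6   31    imdb       42               1302
7   15   cifar       31                465
group by dataset, min of lr_x1e4_times_acc:
dataset
cifar     465
imdb     1302
mnist     130
Name: lr_x1e4_times_acc, dtype: int64
reset_index():
  dataset  lr_x1e4_times_acc
0   cifar                465
1    imdb               1302
2   mnist                130
Finally, mean of column 'lr_x1e4_times_acc' = 632.333333333.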